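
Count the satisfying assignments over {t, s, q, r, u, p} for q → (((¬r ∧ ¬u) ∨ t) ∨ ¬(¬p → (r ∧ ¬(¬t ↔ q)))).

58

Initial set: {(q → (((¬r ∧ ¬u) ∨ t) ∨ ¬(¬p → (r ∧ ¬(¬t ↔ q)))))}.
(q → (((¬r ∧ ¬u) ∨ t) ∨ ¬(¬p → (r ∧ ¬(¬t ↔ q))))): β-rule — branch into ¬q  //  (((¬r ∧ ¬u) ∨ t) ∨ ¬(¬p → (r ∧ ¬(¬t ↔ q)))).
  branch 1 (add ¬q):
    ○ open, literals {q=false}.
  branch 2 (add (((¬r ∧ ¬u) ∨ t) ∨ ¬(¬p → (r ∧ ¬(¬t ↔ q))))):
    (((¬r ∧ ¬u) ∨ t) ∨ ¬(¬p → (r ∧ ¬(¬t ↔ q)))): β-rule — branch into ((¬r ∧ ¬u) ∨ t)  //  ¬(¬p → (r ∧ ¬(¬t ↔ q))).
      branch 2.1 (add ((¬r ∧ ¬u) ∨ t)):
        ((¬r ∧ ¬u) ∨ t): β-rule — branch into (¬r ∧ ¬u)  //  t.
          branch 2.1.1 (add (¬r ∧ ¬u)):
            (¬r ∧ ¬u): α-rule — add ¬r, ¬u.
            ○ open, literals {r=false, u=false}.
          branch 2.1.2 (add t):
            ○ open, literals {t=true}.
      branch 2.2 (add ¬(¬p → (r ∧ ¬(¬t ↔ q)))):
        ¬(¬p → (r ∧ ¬(¬t ↔ q))): α-rule — add ¬p, ¬(r ∧ ¬(¬t ↔ q)).
        ¬(r ∧ ¬(¬t ↔ q)): β-rule — branch into ¬r  //  ¬¬(¬t ↔ q).
          branch 2.2.1 (add ¬r):
            ○ open, literals {p=false, r=false}.
          branch 2.2.2 (add ¬¬(¬t ↔ q)):
            ¬¬(¬t ↔ q): β-rule — branch into ¬t, q  //  ¬¬t, ¬q.
              branch 2.2.2.1 (add ¬t, q):
                ○ open, literals {p=false, q=true, t=false}.
              branch 2.2.2.2 (add ¬¬t, ¬q):
                ○ open, literals {p=false, q=false, t=true}.
0 branches closed, 6 open.
Each open branch fixes some atoms; the unmentioned ones are free. Counting distinct full assignments: branch {q=false} (t, s, r, u, p) contributes 32 new; branch {r=false, u=false} (t, s, q, p) contributes 8 new; branch {t=true} (s, q, r, u, p) contributes 12 new; branch {p=false, r=false} (t, s, q, u) contributes 2 new; branch {p=false, q=true, t=false} (s, r, u) contributes 4 new; branch {p=false, q=false, t=true} (s, r, u) contributes 0 new. Total: 58.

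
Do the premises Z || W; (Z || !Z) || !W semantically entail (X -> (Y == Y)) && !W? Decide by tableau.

Initial set: {(Z || W); ((Z || !Z) || !W); !((X -> (Y == Y)) && !W)}.
(Z || W): β-rule — branch into Z  //  W.
  branch 1 (add Z):
    ((Z || !Z) || !W): β-rule — branch into (Z || !Z)  //  !W.
      branch 1.1 (add (Z || !Z)):
        !((X -> (Y == Y)) && !W): β-rule — branch into !(X -> (Y == Y))  //  !!W.
          branch 1.1.1 (add !(X -> (Y == Y))):
            !(X -> (Y == Y)): α-rule — add X, !(Y == Y).
            (Z || !Z): β-rule — branch into Z  //  !Z.
              branch 1.1.1.1 (add Z):
                !(Y == Y): β-rule — branch into Y, !Y  //  !Y, Y.
                  branch 1.1.1.1.1 (add Y, !Y):
                    × closes — contains both Y and !Y.
                  branch 1.1.1.1.2 (add !Y, Y):
                    × closes — contains both Y and !Y.
              branch 1.1.1.2 (add !Z):
                × closes — contains both Z and !Z.
          branch 1.1.2 (add !!W):
            (Z || !Z): β-rule — branch into Z  //  !Z.
              branch 1.1.2.1 (add Z):
                ○ open, literals {W=T, Z=T}.
              branch 1.1.2.2 (add !Z):
                × closes — contains both Z and !Z.
      branch 1.2 (add !W):
        !((X -> (Y == Y)) && !W): β-rule — branch into !(X -> (Y == Y))  //  !!W.
          branch 1.2.1 (add !(X -> (Y == Y))):
            !(X -> (Y == Y)): α-rule — add X, !(Y == Y).
            !(Y == Y): β-rule — branch into Y, !Y  //  !Y, Y.
              branch 1.2.1.1 (add Y, !Y):
                × closes — contains both Y and !Y.
              branch 1.2.1.2 (add !Y, Y):
                × closes — contains both Y and !Y.
          branch 1.2.2 (add !!W):
            × closes — contains both W and !W.
  branch 2 (add W):
    ((Z || !Z) || !W): β-rule — branch into (Z || !Z)  //  !W.
      branch 2.1 (add (Z || !Z)):
        !((X -> (Y == Y)) && !W): β-rule — branch into !(X -> (Y == Y))  //  !!W.
          branch 2.1.1 (add !(X -> (Y == Y))):
            !(X -> (Y == Y)): α-rule — add X, !(Y == Y).
            (Z || !Z): β-rule — branch into Z  //  !Z.
              branch 2.1.1.1 (add Z):
                !(Y == Y): β-rule — branch into Y, !Y  //  !Y, Y.
                  branch 2.1.1.1.1 (add Y, !Y):
                    × closes — contains both Y and !Y.
                  branch 2.1.1.1.2 (add !Y, Y):
                    × closes — contains both Y and !Y.
              branch 2.1.1.2 (add !Z):
                !(Y == Y): β-rule — branch into Y, !Y  //  !Y, Y.
                  branch 2.1.1.2.1 (add Y, !Y):
                    × closes — contains both Y and !Y.
                  branch 2.1.1.2.2 (add !Y, Y):
                    × closes — contains both Y and !Y.
          branch 2.1.2 (add !!W):
            (Z || !Z): β-rule — branch into Z  //  !Z.
              branch 2.1.2.1 (add Z):
                ○ open, literals {W=T, Z=T}.
              branch 2.1.2.2 (add !Z):
                ○ open, literals {W=T, Z=F}.
      branch 2.2 (add !W):
        × closes — contains both W and !W.
12 branches closed, 3 open.
An open branch gives a countermodel: W=T, Z=T (unmentioned atoms arbitrary); the premises hold there but the conclusion fails.

No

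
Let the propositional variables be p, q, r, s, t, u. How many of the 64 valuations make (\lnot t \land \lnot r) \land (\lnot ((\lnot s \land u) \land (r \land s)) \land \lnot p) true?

8

Initial set: {((\lnot t \land \lnot r) \land (\lnot ((\lnot s \land u) \land (r \land s)) \land \lnot p))}.
((\lnot t \land \lnot r) \land (\lnot ((\lnot s \land u) \land (r \land s)) \land \lnot p)): α-rule — add (\lnot t \land \lnot r), (\lnot ((\lnot s \land u) \land (r \land s)) \land \lnot p).
(\lnot t \land \lnot r): α-rule — add \lnot t, \lnot r.
(\lnot ((\lnot s \land u) \land (r \land s)) \land \lnot p): α-rule — add \lnot ((\lnot s \land u) \land (r \land s)), \lnot p.
\lnot ((\lnot s \land u) \land (r \land s)): β-rule — branch into \lnot (\lnot s \land u)  //  \lnot (r \land s).
  branch 1 (add \lnot (\lnot s \land u)):
    \lnot (\lnot s \land u): β-rule — branch into \lnot \lnot s  //  \lnot u.
      branch 1.1 (add \lnot \lnot s):
        ○ open, literals {p=false, r=false, s=true, t=false}.
      branch 1.2 (add \lnot u):
        ○ open, literals {p=false, r=false, t=false, u=false}.
  branch 2 (add \lnot (r \land s)):
    \lnot (r \land s): β-rule — branch into \lnot r  //  \lnot s.
      branch 2.1 (add \lnot r):
        ○ open, literals {p=false, r=false, t=false}.
      branch 2.2 (add \lnot s):
        ○ open, literals {p=false, r=false, s=false, t=false}.
0 branches closed, 4 open.
Each open branch fixes some atoms; the unmentioned ones are free. Counting distinct full assignments: branch {p=false, r=false, s=true, t=false} (q, u) contributes 4 new; branch {p=false, r=false, t=false, u=false} (q, s) contributes 2 new; branch {p=false, r=false, t=false} (q, s, u) contributes 2 new; branch {p=false, r=false, s=false, t=false} (q, u) contributes 0 new. Total: 8.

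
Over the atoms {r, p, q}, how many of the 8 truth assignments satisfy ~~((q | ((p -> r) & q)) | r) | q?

Initial set: {T (~~((q | ((p -> r) & q)) | r) | q)}.
T (~~((q | ((p -> r) & q)) | r) | q): β-rule — branch into T ~~((q | ((p -> r) & q)) | r)  //  T q.
  branch 1 (add T ~~((q | ((p -> r) & q)) | r)):
    T ~~((q | ((p -> r) & q)) | r): drop double negation, giving T ((q | ((p -> r) & q)) | r).
    T ((q | ((p -> r) & q)) | r): β-rule — branch into T (q | ((p -> r) & q))  //  T r.
      branch 1.1 (add T (q | ((p -> r) & q))):
        T (q | ((p -> r) & q)): β-rule — branch into T q  //  T ((p -> r) & q).
          branch 1.1.1 (add T q):
            ○ open, literals {q=true}.
          branch 1.1.2 (add T ((p -> r) & q)):
            T ((p -> r) & q): α-rule — add T (p -> r), T q.
            T (p -> r): β-rule — branch into F p  //  T r.
              branch 1.1.2.1 (add F p):
                ○ open, literals {p=false, q=true}.
              branch 1.1.2.2 (add T r):
                ○ open, literals {q=true, r=true}.
      branch 1.2 (add T r):
        ○ open, literals {r=true}.
  branch 2 (add T q):
    ○ open, literals {q=true}.
0 branches closed, 5 open.
Each open branch fixes some atoms; the unmentioned ones are free. Counting distinct full assignments: branch {q=true} (r, p) contributes 4 new; branch {p=false, q=true} (r) contributes 0 new; branch {q=true, r=true} (p) contributes 0 new; branch {r=true} (p, q) contributes 2 new; branch {q=true} (r, p) contributes 0 new. Total: 6.

6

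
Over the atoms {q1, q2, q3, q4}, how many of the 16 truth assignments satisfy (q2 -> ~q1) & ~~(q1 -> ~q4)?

10

Initial set: {T ((q2 -> ~q1) & ~~(q1 -> ~q4))}.
T ((q2 -> ~q1) & ~~(q1 -> ~q4)): α-rule — add T (q2 -> ~q1), T ~~(q1 -> ~q4).
T ~~(q1 -> ~q4): drop double negation, giving T (q1 -> ~q4).
T (q2 -> ~q1): β-rule — branch into F q2  //  T ~q1.
  branch 1 (add F q2):
    T (q1 -> ~q4): β-rule — branch into F q1  //  T ~q4.
      branch 1.1 (add F q1):
        ○ open, literals {q1=F, q2=F}.
      branch 1.2 (add T ~q4):
        ○ open, literals {q2=F, q4=F}.
  branch 2 (add T ~q1):
    T (q1 -> ~q4): β-rule — branch into F q1  //  T ~q4.
      branch 2.1 (add F q1):
        ○ open, literals {q1=F}.
      branch 2.2 (add T ~q4):
        ○ open, literals {q1=F, q4=F}.
0 branches closed, 4 open.
Each open branch fixes some atoms; the unmentioned ones are free. Counting distinct full assignments: branch {q1=F, q2=F} (q3, q4) contributes 4 new; branch {q2=F, q4=F} (q1, q3) contributes 2 new; branch {q1=F} (q2, q3, q4) contributes 4 new; branch {q1=F, q4=F} (q2, q3) contributes 0 new. Total: 10.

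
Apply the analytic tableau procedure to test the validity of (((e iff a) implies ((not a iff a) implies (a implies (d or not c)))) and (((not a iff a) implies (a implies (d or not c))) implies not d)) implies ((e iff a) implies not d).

Valid

Assume the negation and expand:
Initial set: {not ((((e iff a) implies ((not a iff a) implies (a implies (d or not c)))) and (((not a iff a) implies (a implies (d or not c))) implies not d)) implies ((e iff a) implies not d))}.
not ((((e iff a) implies ((not a iff a) implies (a implies (d or not c)))) and (((not a iff a) implies (a implies (d or not c))) implies not d)) implies ((e iff a) implies not d)): α-rule — add (((e iff a) implies ((not a iff a) implies (a implies (d or not c)))) and (((not a iff a) implies (a implies (d or not c))) implies not d)), not ((e iff a) implies not d).
(((e iff a) implies ((not a iff a) implies (a implies (d or not c)))) and (((not a iff a) implies (a implies (d or not c))) implies not d)): α-rule — add ((e iff a) implies ((not a iff a) implies (a implies (d or not c)))), (((not a iff a) implies (a implies (d or not c))) implies not d).
not ((e iff a) implies not d): α-rule — add (e iff a), not not d.
((e iff a) implies ((not a iff a) implies (a implies (d or not c)))): β-rule — branch into not (e iff a)  //  ((not a iff a) implies (a implies (d or not c))).
  branch 1 (add not (e iff a)):
    (((not a iff a) implies (a implies (d or not c))) implies not d): β-rule — branch into not ((not a iff a) implies (a implies (d or not c)))  //  not d.
      branch 1.1 (add not ((not a iff a) implies (a implies (d or not c)))):
        not ((not a iff a) implies (a implies (d or not c))): α-rule — add (not a iff a), not (a implies (d or not c)).
        not (a implies (d or not c)): α-rule — add a, not (d or not c).
        not (d or not c): α-rule — add not d, not not c.
        × closes — contains both d and not d.
      branch 1.2 (add not d):
        × closes — contains both d and not d.
  branch 2 (add ((not a iff a) implies (a implies (d or not c)))):
    (((not a iff a) implies (a implies (d or not c))) implies not d): β-rule — branch into not ((not a iff a) implies (a implies (d or not c)))  //  not d.
      branch 2.1 (add not ((not a iff a) implies (a implies (d or not c)))):
        not ((not a iff a) implies (a implies (d or not c))): α-rule — add (not a iff a), not (a implies (d or not c)).
        not (a implies (d or not c)): α-rule — add a, not (d or not c).
        not (d or not c): α-rule — add not d, not not c.
        × closes — contains both d and not d.
      branch 2.2 (add not d):
        × closes — contains both d and not d.
All 4 branches close.
Every branch closed, so the negation is unsatisfiable and the formula is valid.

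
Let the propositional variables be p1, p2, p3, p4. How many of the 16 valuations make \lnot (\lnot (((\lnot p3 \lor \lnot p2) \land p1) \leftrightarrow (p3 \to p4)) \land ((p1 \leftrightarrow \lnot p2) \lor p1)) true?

11

Initial set: {\lnot (\lnot (((\lnot p3 \lor \lnot p2) \land p1) \leftrightarrow (p3 \to p4)) \land ((p1 \leftrightarrow \lnot p2) \lor p1))}.
\lnot (\lnot (((\lnot p3 \lor \lnot p2) \land p1) \leftrightarrow (p3 \to p4)) \land ((p1 \leftrightarrow \lnot p2) \lor p1)): β-rule — branch into \lnot \lnot (((\lnot p3 \lor \lnot p2) \land p1) \leftrightarrow (p3 \to p4))  //  \lnot ((p1 \leftrightarrow \lnot p2) \lor p1).
  branch 1 (add \lnot \lnot (((\lnot p3 \lor \lnot p2) \land p1) \leftrightarrow (p3 \to p4))):
    \lnot \lnot (((\lnot p3 \lor \lnot p2) \land p1) \leftrightarrow (p3 \to p4)): β-rule — branch into ((\lnot p3 \lor \lnot p2) \land p1), (p3 \to p4)  //  \lnot ((\lnot p3 \lor \lnot p2) \land p1), \lnot (p3 \to p4).
      branch 1.1 (add ((\lnot p3 \lor \lnot p2) \land p1), (p3 \to p4)):
        ((\lnot p3 \lor \lnot p2) \land p1): α-rule — add (\lnot p3 \lor \lnot p2), p1.
        (p3 \to p4): β-rule — branch into \lnot p3  //  p4.
          branch 1.1.1 (add \lnot p3):
            (\lnot p3 \lor \lnot p2): β-rule — branch into \lnot p3  //  \lnot p2.
              branch 1.1.1.1 (add \lnot p3):
                ○ open, literals {p1=T, p3=F}.
              branch 1.1.1.2 (add \lnot p2):
                ○ open, literals {p1=T, p2=F, p3=F}.
          branch 1.1.2 (add p4):
            (\lnot p3 \lor \lnot p2): β-rule — branch into \lnot p3  //  \lnot p2.
              branch 1.1.2.1 (add \lnot p3):
                ○ open, literals {p1=T, p3=F, p4=T}.
              branch 1.1.2.2 (add \lnot p2):
                ○ open, literals {p1=T, p2=F, p4=T}.
      branch 1.2 (add \lnot ((\lnot p3 \lor \lnot p2) \land p1), \lnot (p3 \to p4)):
        \lnot (p3 \to p4): α-rule — add p3, \lnot p4.
        \lnot ((\lnot p3 \lor \lnot p2) \land p1): β-rule — branch into \lnot (\lnot p3 \lor \lnot p2)  //  \lnot p1.
          branch 1.2.1 (add \lnot (\lnot p3 \lor \lnot p2)):
            \lnot (\lnot p3 \lor \lnot p2): α-rule — add \lnot \lnot p3, \lnot \lnot p2.
            ○ open, literals {p2=T, p3=T, p4=F}.
          branch 1.2.2 (add \lnot p1):
            ○ open, literals {p1=F, p3=T, p4=F}.
  branch 2 (add \lnot ((p1 \leftrightarrow \lnot p2) \lor p1)):
    \lnot ((p1 \leftrightarrow \lnot p2) \lor p1): α-rule — add \lnot (p1 \leftrightarrow \lnot p2), \lnot p1.
    \lnot (p1 \leftrightarrow \lnot p2): β-rule — branch into p1, \lnot \lnot p2  //  \lnot p1, \lnot p2.
      branch 2.1 (add p1, \lnot \lnot p2):
        × closes — contains both p1 and \lnot p1.
      branch 2.2 (add \lnot p1, \lnot p2):
        ○ open, literals {p1=F, p2=F}.
1 branch closed, 7 open.
Each open branch fixes some atoms; the unmentioned ones are free. Counting distinct full assignments: branch {p1=T, p3=F} (p2, p4) contributes 4 new; branch {p1=T, p2=F, p3=F} (p4) contributes 0 new; branch {p1=T, p3=F, p4=T} (p2) contributes 0 new; branch {p1=T, p2=F, p4=T} (p3) contributes 1 new; branch {p2=T, p3=T, p4=F} (p1) contributes 2 new; branch {p1=F, p3=T, p4=F} (p2) contributes 1 new; branch {p1=F, p2=F} (p3, p4) contributes 3 new. Total: 11.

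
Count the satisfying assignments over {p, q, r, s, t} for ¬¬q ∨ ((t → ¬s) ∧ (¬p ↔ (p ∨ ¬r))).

19

Initial set: {(¬¬q ∨ ((t → ¬s) ∧ (¬p ↔ (p ∨ ¬r))))}.
(¬¬q ∨ ((t → ¬s) ∧ (¬p ↔ (p ∨ ¬r)))): β-rule — branch into ¬¬q  //  ((t → ¬s) ∧ (¬p ↔ (p ∨ ¬r))).
  branch 1 (add ¬¬q):
    ¬¬q: drop double negation, giving q.
    ○ open, literals {q=T}.
  branch 2 (add ((t → ¬s) ∧ (¬p ↔ (p ∨ ¬r)))):
    ((t → ¬s) ∧ (¬p ↔ (p ∨ ¬r))): α-rule — add (t → ¬s), (¬p ↔ (p ∨ ¬r)).
    (t → ¬s): β-rule — branch into ¬t  //  ¬s.
      branch 2.1 (add ¬t):
        (¬p ↔ (p ∨ ¬r)): β-rule — branch into ¬p, (p ∨ ¬r)  //  ¬¬p, ¬(p ∨ ¬r).
          branch 2.1.1 (add ¬p, (p ∨ ¬r)):
            (p ∨ ¬r): β-rule — branch into p  //  ¬r.
              branch 2.1.1.1 (add p):
                × closes — contains both p and ¬p.
              branch 2.1.1.2 (add ¬r):
                ○ open, literals {p=F, r=F, t=F}.
          branch 2.1.2 (add ¬¬p, ¬(p ∨ ¬r)):
            ¬(p ∨ ¬r): α-rule — add ¬p, ¬¬r.
            × closes — contains both p and ¬p.
      branch 2.2 (add ¬s):
        (¬p ↔ (p ∨ ¬r)): β-rule — branch into ¬p, (p ∨ ¬r)  //  ¬¬p, ¬(p ∨ ¬r).
          branch 2.2.1 (add ¬p, (p ∨ ¬r)):
            (p ∨ ¬r): β-rule — branch into p  //  ¬r.
              branch 2.2.1.1 (add p):
                × closes — contains both p and ¬p.
              branch 2.2.1.2 (add ¬r):
                ○ open, literals {p=F, r=F, s=F}.
          branch 2.2.2 (add ¬¬p, ¬(p ∨ ¬r)):
            ¬(p ∨ ¬r): α-rule — add ¬p, ¬¬r.
            × closes — contains both p and ¬p.
4 branches closed, 3 open.
Each open branch fixes some atoms; the unmentioned ones are free. Counting distinct full assignments: branch {q=T} (p, r, s, t) contributes 16 new; branch {p=F, r=F, t=F} (q, s) contributes 2 new; branch {p=F, r=F, s=F} (q, t) contributes 1 new. Total: 19.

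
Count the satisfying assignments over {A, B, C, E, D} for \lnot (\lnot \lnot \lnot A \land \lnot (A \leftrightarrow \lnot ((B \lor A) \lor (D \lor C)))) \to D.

Initial set: {(\lnot (\lnot \lnot \lnot A \land \lnot (A \leftrightarrow \lnot ((B \lor A) \lor (D \lor C)))) \to D)}.
(\lnot (\lnot \lnot \lnot A \land \lnot (A \leftrightarrow \lnot ((B \lor A) \lor (D \lor C)))) \to D): β-rule — branch into \lnot \lnot (\lnot \lnot \lnot A \land \lnot (A \leftrightarrow \lnot ((B \lor A) \lor (D \lor C))))  //  D.
  branch 1 (add \lnot \lnot (\lnot \lnot \lnot A \land \lnot (A \leftrightarrow \lnot ((B \lor A) \lor (D \lor C))))):
    \lnot \lnot (\lnot \lnot \lnot A \land \lnot (A \leftrightarrow \lnot ((B \lor A) \lor (D \lor C)))): α-rule — add \lnot \lnot \lnot A, \lnot (A \leftrightarrow \lnot ((B \lor A) \lor (D \lor C))).
    \lnot \lnot \lnot A: drop double negation, giving \lnot A.
    \lnot (A \leftrightarrow \lnot ((B \lor A) \lor (D \lor C))): β-rule — branch into A, \lnot \lnot ((B \lor A) \lor (D \lor C))  //  \lnot A, \lnot ((B \lor A) \lor (D \lor C)).
      branch 1.1 (add A, \lnot \lnot ((B \lor A) \lor (D \lor C))):
        × closes — contains both A and \lnot A.
      branch 1.2 (add \lnot A, \lnot ((B \lor A) \lor (D \lor C))):
        \lnot ((B \lor A) \lor (D \lor C)): α-rule — add \lnot (B \lor A), \lnot (D \lor C).
        \lnot (B \lor A): α-rule — add \lnot B, \lnot A.
        \lnot (D \lor C): α-rule — add \lnot D, \lnot C.
        ○ open, literals {A=0, B=0, C=0, D=0}.
  branch 2 (add D):
    ○ open, literals {D=1}.
1 branch closed, 2 open.
Each open branch fixes some atoms; the unmentioned ones are free. Counting distinct full assignments: branch {A=0, B=0, C=0, D=0} (E) contributes 2 new; branch {D=1} (A, B, C, E) contributes 16 new. Total: 18.

18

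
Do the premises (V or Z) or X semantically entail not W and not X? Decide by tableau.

No

Initial set: {((V or Z) or X); not (not W and not X)}.
((V or Z) or X): β-rule — branch into (V or Z)  //  X.
  branch 1 (add (V or Z)):
    not (not W and not X): β-rule — branch into not not W  //  not not X.
      branch 1.1 (add not not W):
        (V or Z): β-rule — branch into V  //  Z.
          branch 1.1.1 (add V):
            ○ open, literals {V=1, W=1}.
          branch 1.1.2 (add Z):
            ○ open, literals {W=1, Z=1}.
      branch 1.2 (add not not X):
        (V or Z): β-rule — branch into V  //  Z.
          branch 1.2.1 (add V):
            ○ open, literals {V=1, X=1}.
          branch 1.2.2 (add Z):
            ○ open, literals {X=1, Z=1}.
  branch 2 (add X):
    not (not W and not X): β-rule — branch into not not W  //  not not X.
      branch 2.1 (add not not W):
        ○ open, literals {W=1, X=1}.
      branch 2.2 (add not not X):
        ○ open, literals {X=1}.
0 branches closed, 6 open.
An open branch gives a countermodel: V=1, W=1 (unmentioned atoms arbitrary); the premises hold there but the conclusion fails.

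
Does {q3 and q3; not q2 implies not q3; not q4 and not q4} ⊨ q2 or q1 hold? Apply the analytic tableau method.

Yes

Initial set: {(q3 and q3); (not q2 implies not q3); (not q4 and not q4); not (q2 or q1)}.
(q3 and q3): α-rule — add q3, q3.
(not q4 and not q4): α-rule — add not q4, not q4.
not (q2 or q1): α-rule — add not q2, not q1.
(not q2 implies not q3): β-rule — branch into not not q2  //  not q3.
  branch 1 (add not not q2):
    × closes — contains both q2 and not q2.
  branch 2 (add not q3):
    × closes — contains both q3 and not q3.
All 2 branches close.
Every branch closed, so the premises entail the conclusion.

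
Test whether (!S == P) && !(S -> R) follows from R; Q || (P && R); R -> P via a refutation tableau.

Initial set: {R; (Q || (P && R)); (R -> P); !((!S == P) && !(S -> R))}.
(Q || (P && R)): β-rule — branch into Q  //  (P && R).
  branch 1 (add Q):
    (R -> P): β-rule — branch into !R  //  P.
      branch 1.1 (add !R):
        × closes — contains both R and !R.
      branch 1.2 (add P):
        !((!S == P) && !(S -> R)): β-rule — branch into !(!S == P)  //  !!(S -> R).
          branch 1.2.1 (add !(!S == P)):
            !(!S == P): β-rule — branch into !S, !P  //  !!S, P.
              branch 1.2.1.1 (add !S, !P):
                × closes — contains both P and !P.
              branch 1.2.1.2 (add !!S, P):
                ○ open, literals {P=1, Q=1, R=1, S=1}.
          branch 1.2.2 (add !!(S -> R)):
            !!(S -> R): β-rule — branch into !S  //  R.
              branch 1.2.2.1 (add !S):
                ○ open, literals {P=1, Q=1, R=1, S=0}.
              branch 1.2.2.2 (add R):
                ○ open, literals {P=1, Q=1, R=1}.
  branch 2 (add (P && R)):
    (P && R): α-rule — add P, R.
    (R -> P): β-rule — branch into !R  //  P.
      branch 2.1 (add !R):
        × closes — contains both R and !R.
      branch 2.2 (add P):
        !((!S == P) && !(S -> R)): β-rule — branch into !(!S == P)  //  !!(S -> R).
          branch 2.2.1 (add !(!S == P)):
            !(!S == P): β-rule — branch into !S, !P  //  !!S, P.
              branch 2.2.1.1 (add !S, !P):
                × closes — contains both P and !P.
              branch 2.2.1.2 (add !!S, P):
                ○ open, literals {P=1, R=1, S=1}.
          branch 2.2.2 (add !!(S -> R)):
            !!(S -> R): β-rule — branch into !S  //  R.
              branch 2.2.2.1 (add !S):
                ○ open, literals {P=1, R=1, S=0}.
              branch 2.2.2.2 (add R):
                ○ open, literals {P=1, R=1}.
4 branches closed, 6 open.
An open branch gives a countermodel: P=1, Q=1, R=1, S=1 (unmentioned atoms arbitrary); the premises hold there but the conclusion fails.

No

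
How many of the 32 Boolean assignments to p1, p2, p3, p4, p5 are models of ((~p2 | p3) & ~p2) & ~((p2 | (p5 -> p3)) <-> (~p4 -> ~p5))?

4

Initial set: {(((~p2 | p3) & ~p2) & ~((p2 | (p5 -> p3)) <-> (~p4 -> ~p5)))}.
(((~p2 | p3) & ~p2) & ~((p2 | (p5 -> p3)) <-> (~p4 -> ~p5))): α-rule — add ((~p2 | p3) & ~p2), ~((p2 | (p5 -> p3)) <-> (~p4 -> ~p5)).
((~p2 | p3) & ~p2): α-rule — add (~p2 | p3), ~p2.
~((p2 | (p5 -> p3)) <-> (~p4 -> ~p5)): β-rule — branch into (p2 | (p5 -> p3)), ~(~p4 -> ~p5)  //  ~(p2 | (p5 -> p3)), (~p4 -> ~p5).
  branch 1 (add (p2 | (p5 -> p3)), ~(~p4 -> ~p5)):
    ~(~p4 -> ~p5): α-rule — add ~p4, ~~p5.
    (~p2 | p3): β-rule — branch into ~p2  //  p3.
      branch 1.1 (add ~p2):
        (p2 | (p5 -> p3)): β-rule — branch into p2  //  (p5 -> p3).
          branch 1.1.1 (add p2):
            × closes — contains both p2 and ~p2.
          branch 1.1.2 (add (p5 -> p3)):
            (p5 -> p3): β-rule — branch into ~p5  //  p3.
              branch 1.1.2.1 (add ~p5):
                × closes — contains both p5 and ~p5.
              branch 1.1.2.2 (add p3):
                ○ open, literals {p2=false, p3=true, p4=false, p5=true}.
      branch 1.2 (add p3):
        (p2 | (p5 -> p3)): β-rule — branch into p2  //  (p5 -> p3).
          branch 1.2.1 (add p2):
            × closes — contains both p2 and ~p2.
          branch 1.2.2 (add (p5 -> p3)):
            (p5 -> p3): β-rule — branch into ~p5  //  p3.
              branch 1.2.2.1 (add ~p5):
                × closes — contains both p5 and ~p5.
              branch 1.2.2.2 (add p3):
                ○ open, literals {p2=false, p3=true, p4=false, p5=true}.
  branch 2 (add ~(p2 | (p5 -> p3)), (~p4 -> ~p5)):
    ~(p2 | (p5 -> p3)): α-rule — add ~p2, ~(p5 -> p3).
    ~(p5 -> p3): α-rule — add p5, ~p3.
    (~p2 | p3): β-rule — branch into ~p2  //  p3.
      branch 2.1 (add ~p2):
        (~p4 -> ~p5): β-rule — branch into ~~p4  //  ~p5.
          branch 2.1.1 (add ~~p4):
            ○ open, literals {p2=false, p3=false, p4=true, p5=true}.
          branch 2.1.2 (add ~p5):
            × closes — contains both p5 and ~p5.
      branch 2.2 (add p3):
        × closes — contains both p3 and ~p3.
6 branches closed, 3 open.
Each open branch fixes some atoms; the unmentioned ones are free. Counting distinct full assignments: branch {p2=false, p3=true, p4=false, p5=true} (p1) contributes 2 new; branch {p2=false, p3=true, p4=false, p5=true} (p1) contributes 0 new; branch {p2=false, p3=false, p4=true, p5=true} (p1) contributes 2 new. Total: 4.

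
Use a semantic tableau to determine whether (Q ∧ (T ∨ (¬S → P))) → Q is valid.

Assume the negation and expand:
Initial set: {F ((Q ∧ (T ∨ (¬S → P))) → Q)}.
F ((Q ∧ (T ∨ (¬S → P))) → Q): α-rule — add T (Q ∧ (T ∨ (¬S → P))), F Q.
T (Q ∧ (T ∨ (¬S → P))): α-rule — add T Q, T (T ∨ (¬S → P)).
× closes — contains both Q and ¬Q.
All 1 branch closes.
Every branch closed, so the negation is unsatisfiable and the formula is valid.

Valid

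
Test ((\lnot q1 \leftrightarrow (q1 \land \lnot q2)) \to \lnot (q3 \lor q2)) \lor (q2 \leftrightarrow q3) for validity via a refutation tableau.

Assume the negation and expand:
Initial set: {F (((\lnot q1 \leftrightarrow (q1 \land \lnot q2)) \to \lnot (q3 \lor q2)) \lor (q2 \leftrightarrow q3))}.
F (((\lnot q1 \leftrightarrow (q1 \land \lnot q2)) \to \lnot (q3 \lor q2)) \lor (q2 \leftrightarrow q3)): α-rule — add F ((\lnot q1 \leftrightarrow (q1 \land \lnot q2)) \to \lnot (q3 \lor q2)), F (q2 \leftrightarrow q3).
F ((\lnot q1 \leftrightarrow (q1 \land \lnot q2)) \to \lnot (q3 \lor q2)): α-rule — add T (\lnot q1 \leftrightarrow (q1 \land \lnot q2)), F \lnot (q3 \lor q2).
F (q2 \leftrightarrow q3): β-rule — branch into T q2, F q3  //  F q2, T q3.
  branch 1 (add T q2, F q3):
    T (\lnot q1 \leftrightarrow (q1 \land \lnot q2)): β-rule — branch into T \lnot q1, T (q1 \land \lnot q2)  //  F \lnot q1, F (q1 \land \lnot q2).
      branch 1.1 (add T \lnot q1, T (q1 \land \lnot q2)):
        T (q1 \land \lnot q2): α-rule — add T q1, T \lnot q2.
        × closes — contains both q1 and \lnot q1.
      branch 1.2 (add F \lnot q1, F (q1 \land \lnot q2)):
        F \lnot (q3 \lor q2): β-rule — branch into T q3  //  T q2.
          branch 1.2.1 (add T q3):
            × closes — contains both q3 and \lnot q3.
          branch 1.2.2 (add T q2):
            F (q1 \land \lnot q2): β-rule — branch into F q1  //  F \lnot q2.
              branch 1.2.2.1 (add F q1):
                × closes — contains both q1 and \lnot q1.
              branch 1.2.2.2 (add F \lnot q2):
                ○ open, literals {q1=T, q2=T, q3=F}.
  branch 2 (add F q2, T q3):
    T (\lnot q1 \leftrightarrow (q1 \land \lnot q2)): β-rule — branch into T \lnot q1, T (q1 \land \lnot q2)  //  F \lnot q1, F (q1 \land \lnot q2).
      branch 2.1 (add T \lnot q1, T (q1 \land \lnot q2)):
        T (q1 \land \lnot q2): α-rule — add T q1, T \lnot q2.
        × closes — contains both q1 and \lnot q1.
      branch 2.2 (add F \lnot q1, F (q1 \land \lnot q2)):
        F \lnot (q3 \lor q2): β-rule — branch into T q3  //  T q2.
          branch 2.2.1 (add T q3):
            F (q1 \land \lnot q2): β-rule — branch into F q1  //  F \lnot q2.
              branch 2.2.1.1 (add F q1):
                × closes — contains both q1 and \lnot q1.
              branch 2.2.1.2 (add F \lnot q2):
                × closes — contains both q2 and \lnot q2.
          branch 2.2.2 (add T q2):
            × closes — contains both q2 and \lnot q2.
7 branches closed, 1 open.
An open branch gives a countermodel: q1=T, q2=T, q3=F (unmentioned atoms arbitrary); under it the original formula is false.

Not valid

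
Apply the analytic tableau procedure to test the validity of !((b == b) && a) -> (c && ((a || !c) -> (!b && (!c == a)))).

Assume the negation and expand:
Initial set: {F (!((b == b) && a) -> (c && ((a || !c) -> (!b && (!c == a)))))}.
F (!((b == b) && a) -> (c && ((a || !c) -> (!b && (!c == a))))): α-rule — add T !((b == b) && a), F (c && ((a || !c) -> (!b && (!c == a)))).
T !((b == b) && a): β-rule — branch into F (b == b)  //  F a.
  branch 1 (add F (b == b)):
    F (c && ((a || !c) -> (!b && (!c == a)))): β-rule — branch into F c  //  F ((a || !c) -> (!b && (!c == a))).
      branch 1.1 (add F c):
        F (b == b): β-rule — branch into T b, F b  //  F b, T b.
          branch 1.1.1 (add T b, F b):
            × closes — contains both b and !b.
          branch 1.1.2 (add F b, T b):
            × closes — contains both b and !b.
      branch 1.2 (add F ((a || !c) -> (!b && (!c == a)))):
        F ((a || !c) -> (!b && (!c == a))): α-rule — add T (a || !c), F (!b && (!c == a)).
        F (b == b): β-rule — branch into T b, F b  //  F b, T b.
          branch 1.2.1 (add T b, F b):
            × closes — contains both b and !b.
          branch 1.2.2 (add F b, T b):
            × closes — contains both b and !b.
  branch 2 (add F a):
    F (c && ((a || !c) -> (!b && (!c == a)))): β-rule — branch into F c  //  F ((a || !c) -> (!b && (!c == a))).
      branch 2.1 (add F c):
        ○ open, literals {a=F, c=F}.
      branch 2.2 (add F ((a || !c) -> (!b && (!c == a)))):
        F ((a || !c) -> (!b && (!c == a))): α-rule — add T (a || !c), F (!b && (!c == a)).
        T (a || !c): β-rule — branch into T a  //  T !c.
          branch 2.2.1 (add T a):
            × closes — contains both a and !a.
          branch 2.2.2 (add T !c):
            F (!b && (!c == a)): β-rule — branch into F !b  //  F (!c == a).
              branch 2.2.2.1 (add F !b):
                ○ open, literals {a=F, b=T, c=F}.
              branch 2.2.2.2 (add F (!c == a)):
                F (!c == a): β-rule — branch into T !c, F a  //  F !c, T a.
                  branch 2.2.2.2.1 (add T !c, F a):
                    ○ open, literals {a=F, c=F}.
                  branch 2.2.2.2.2 (add F !c, T a):
                    × closes — contains both c and !c.
6 branches closed, 3 open.
An open branch gives a countermodel: a=F, c=F (unmentioned atoms arbitrary); under it the original formula is false.

Not valid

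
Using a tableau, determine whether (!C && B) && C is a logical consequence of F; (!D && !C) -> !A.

Initial set: {F; ((!D && !C) -> !A); !((!C && B) && C)}.
((!D && !C) -> !A): β-rule — branch into !(!D && !C)  //  !A.
  branch 1 (add !(!D && !C)):
    !((!C && B) && C): β-rule — branch into !(!C && B)  //  !C.
      branch 1.1 (add !(!C && B)):
        !(!D && !C): β-rule — branch into !!D  //  !!C.
          branch 1.1.1 (add !!D):
            !(!C && B): β-rule — branch into !!C  //  !B.
              branch 1.1.1.1 (add !!C):
                ○ open, literals {C=1, D=1, F=1}.
              branch 1.1.1.2 (add !B):
                ○ open, literals {B=0, D=1, F=1}.
          branch 1.1.2 (add !!C):
            !(!C && B): β-rule — branch into !!C  //  !B.
              branch 1.1.2.1 (add !!C):
                ○ open, literals {C=1, F=1}.
              branch 1.1.2.2 (add !B):
                ○ open, literals {B=0, C=1, F=1}.
      branch 1.2 (add !C):
        !(!D && !C): β-rule — branch into !!D  //  !!C.
          branch 1.2.1 (add !!D):
            ○ open, literals {C=0, D=1, F=1}.
          branch 1.2.2 (add !!C):
            × closes — contains both C and !C.
  branch 2 (add !A):
    !((!C && B) && C): β-rule — branch into !(!C && B)  //  !C.
      branch 2.1 (add !(!C && B)):
        !(!C && B): β-rule — branch into !!C  //  !B.
          branch 2.1.1 (add !!C):
            ○ open, literals {A=0, C=1, F=1}.
          branch 2.1.2 (add !B):
            ○ open, literals {A=0, B=0, F=1}.
      branch 2.2 (add !C):
        ○ open, literals {A=0, C=0, F=1}.
1 branch closed, 8 open.
An open branch gives a countermodel: C=1, D=1, F=1 (unmentioned atoms arbitrary); the premises hold there but the conclusion fails.

No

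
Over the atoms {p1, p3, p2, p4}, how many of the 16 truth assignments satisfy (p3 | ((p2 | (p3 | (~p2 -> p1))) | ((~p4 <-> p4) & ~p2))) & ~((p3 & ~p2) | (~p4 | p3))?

3

Initial set: {T ((p3 | ((p2 | (p3 | (~p2 -> p1))) | ((~p4 <-> p4) & ~p2))) & ~((p3 & ~p2) | (~p4 | p3)))}.
T ((p3 | ((p2 | (p3 | (~p2 -> p1))) | ((~p4 <-> p4) & ~p2))) & ~((p3 & ~p2) | (~p4 | p3))): α-rule — add T (p3 | ((p2 | (p3 | (~p2 -> p1))) | ((~p4 <-> p4) & ~p2))), T ~((p3 & ~p2) | (~p4 | p3)).
T ~((p3 & ~p2) | (~p4 | p3)): α-rule — add F (p3 & ~p2), F (~p4 | p3).
F (~p4 | p3): α-rule — add F ~p4, F p3.
T (p3 | ((p2 | (p3 | (~p2 -> p1))) | ((~p4 <-> p4) & ~p2))): β-rule — branch into T p3  //  T ((p2 | (p3 | (~p2 -> p1))) | ((~p4 <-> p4) & ~p2)).
  branch 1 (add T p3):
    × closes — contains both p3 and ~p3.
  branch 2 (add T ((p2 | (p3 | (~p2 -> p1))) | ((~p4 <-> p4) & ~p2))):
    F (p3 & ~p2): β-rule — branch into F p3  //  F ~p2.
      branch 2.1 (add F p3):
        T ((p2 | (p3 | (~p2 -> p1))) | ((~p4 <-> p4) & ~p2)): β-rule — branch into T (p2 | (p3 | (~p2 -> p1)))  //  T ((~p4 <-> p4) & ~p2).
          branch 2.1.1 (add T (p2 | (p3 | (~p2 -> p1)))):
            T (p2 | (p3 | (~p2 -> p1))): β-rule — branch into T p2  //  T (p3 | (~p2 -> p1)).
              branch 2.1.1.1 (add T p2):
                ○ open, literals {p2=T, p3=F, p4=T}.
              branch 2.1.1.2 (add T (p3 | (~p2 -> p1))):
                T (p3 | (~p2 -> p1)): β-rule — branch into T p3  //  T (~p2 -> p1).
                  branch 2.1.1.2.1 (add T p3):
                    × closes — contains both p3 and ~p3.
                  branch 2.1.1.2.2 (add T (~p2 -> p1)):
                    T (~p2 -> p1): β-rule — branch into F ~p2  //  T p1.
                      branch 2.1.1.2.2.1 (add F ~p2):
                        ○ open, literals {p2=T, p3=F, p4=T}.
                      branch 2.1.1.2.2.2 (add T p1):
                        ○ open, literals {p1=T, p3=F, p4=T}.
          branch 2.1.2 (add T ((~p4 <-> p4) & ~p2)):
            T ((~p4 <-> p4) & ~p2): α-rule — add T (~p4 <-> p4), T ~p2.
            T (~p4 <-> p4): β-rule — branch into T ~p4, T p4  //  F ~p4, F p4.
              branch 2.1.2.1 (add T ~p4, T p4):
                × closes — contains both p4 and ~p4.
              branch 2.1.2.2 (add F ~p4, F p4):
                × closes — contains both p4 and ~p4.
      branch 2.2 (add F ~p2):
        T ((p2 | (p3 | (~p2 -> p1))) | ((~p4 <-> p4) & ~p2)): β-rule — branch into T (p2 | (p3 | (~p2 -> p1)))  //  T ((~p4 <-> p4) & ~p2).
          branch 2.2.1 (add T (p2 | (p3 | (~p2 -> p1)))):
            T (p2 | (p3 | (~p2 -> p1))): β-rule — branch into T p2  //  T (p3 | (~p2 -> p1)).
              branch 2.2.1.1 (add T p2):
                ○ open, literals {p2=T, p3=F, p4=T}.
              branch 2.2.1.2 (add T (p3 | (~p2 -> p1))):
                T (p3 | (~p2 -> p1)): β-rule — branch into T p3  //  T (~p2 -> p1).
                  branch 2.2.1.2.1 (add T p3):
                    × closes — contains both p3 and ~p3.
                  branch 2.2.1.2.2 (add T (~p2 -> p1)):
                    T (~p2 -> p1): β-rule — branch into F ~p2  //  T p1.
                      branch 2.2.1.2.2.1 (add F ~p2):
                        ○ open, literals {p2=T, p3=F, p4=T}.
                      branch 2.2.1.2.2.2 (add T p1):
                        ○ open, literals {p1=T, p2=T, p3=F, p4=T}.
          branch 2.2.2 (add T ((~p4 <-> p4) & ~p2)):
            T ((~p4 <-> p4) & ~p2): α-rule — add T (~p4 <-> p4), T ~p2.
            × closes — contains both p2 and ~p2.
6 branches closed, 6 open.
Each open branch fixes some atoms; the unmentioned ones are free. Counting distinct full assignments: branch {p2=T, p3=F, p4=T} (p1) contributes 2 new; branch {p2=T, p3=F, p4=T} (p1) contributes 0 new; branch {p1=T, p3=F, p4=T} (p2) contributes 1 new; branch {p2=T, p3=F, p4=T} (p1) contributes 0 new; branch {p2=T, p3=F, p4=T} (p1) contributes 0 new; branch {p1=T, p2=T, p3=F, p4=T} (none free) contributes 0 new. Total: 3.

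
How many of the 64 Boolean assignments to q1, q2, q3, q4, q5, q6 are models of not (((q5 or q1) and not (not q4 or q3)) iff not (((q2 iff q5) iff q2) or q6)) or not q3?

Initial set: {T (not (((q5 or q1) and not (not q4 or q3)) iff not (((q2 iff q5) iff q2) or q6)) or not q3)}.
T (not (((q5 or q1) and not (not q4 or q3)) iff not (((q2 iff q5) iff q2) or q6)) or not q3): β-rule — branch into T not (((q5 or q1) and not (not q4 or q3)) iff not (((q2 iff q5) iff q2) or q6))  //  T not q3.
  branch 1 (add T not (((q5 or q1) and not (not q4 or q3)) iff not (((q2 iff q5) iff q2) or q6))):
    T not (((q5 or q1) and not (not q4 or q3)) iff not (((q2 iff q5) iff q2) or q6)): β-rule — branch into T ((q5 or q1) and not (not q4 or q3)), F not (((q2 iff q5) iff q2) or q6)  //  F ((q5 or q1) and not (not q4 or q3)), T not (((q2 iff q5) iff q2) or q6).
      branch 1.1 (add T ((q5 or q1) and not (not q4 or q3)), F not (((q2 iff q5) iff q2) or q6)):
        T ((q5 or q1) and not (not q4 or q3)): α-rule — add T (q5 or q1), T not (not q4 or q3).
        T not (not q4 or q3): α-rule — add F not q4, F q3.
        F not (((q2 iff q5) iff q2) or q6): β-rule — branch into T ((q2 iff q5) iff q2)  //  T q6.
          branch 1.1.1 (add T ((q2 iff q5) iff q2)):
            T (q5 or q1): β-rule — branch into T q5  //  T q1.
              branch 1.1.1.1 (add T q5):
                T ((q2 iff q5) iff q2): β-rule — branch into T (q2 iff q5), T q2  //  F (q2 iff q5), F q2.
                  branch 1.1.1.1.1 (add T (q2 iff q5), T q2):
                    T (q2 iff q5): β-rule — branch into T q2, T q5  //  F q2, F q5.
                      branch 1.1.1.1.1.1 (add T q2, T q5):
                        ○ open, literals {q2=T, q3=F, q4=T, q5=T}.
                      branch 1.1.1.1.1.2 (add F q2, F q5):
                        × closes — contains both q2 and not q2.
                  branch 1.1.1.1.2 (add F (q2 iff q5), F q2):
                    F (q2 iff q5): β-rule — branch into T q2, F q5  //  F q2, T q5.
                      branch 1.1.1.1.2.1 (add T q2, F q5):
                        × closes — contains both q2 and not q2.
                      branch 1.1.1.1.2.2 (add F q2, T q5):
                        ○ open, literals {q2=F, q3=F, q4=T, q5=T}.
              branch 1.1.1.2 (add T q1):
                T ((q2 iff q5) iff q2): β-rule — branch into T (q2 iff q5), T q2  //  F (q2 iff q5), F q2.
                  branch 1.1.1.2.1 (add T (q2 iff q5), T q2):
                    T (q2 iff q5): β-rule — branch into T q2, T q5  //  F q2, F q5.
                      branch 1.1.1.2.1.1 (add T q2, T q5):
                        ○ open, literals {q1=T, q2=T, q3=F, q4=T, q5=T}.
                      branch 1.1.1.2.1.2 (add F q2, F q5):
                        × closes — contains both q2 and not q2.
                  branch 1.1.1.2.2 (add F (q2 iff q5), F q2):
                    F (q2 iff q5): β-rule — branch into T q2, F q5  //  F q2, T q5.
                      branch 1.1.1.2.2.1 (add T q2, F q5):
                        × closes — contains both q2 and not q2.
                      branch 1.1.1.2.2.2 (add F q2, T q5):
                        ○ open, literals {q1=T, q2=F, q3=F, q4=T, q5=T}.
          branch 1.1.2 (add T q6):
            T (q5 or q1): β-rule — branch into T q5  //  T q1.
              branch 1.1.2.1 (add T q5):
                ○ open, literals {q3=F, q4=T, q5=T, q6=T}.
              branch 1.1.2.2 (add T q1):
                ○ open, literals {q1=T, q3=F, q4=T, q6=T}.
      branch 1.2 (add F ((q5 or q1) and not (not q4 or q3)), T not (((q2 iff q5) iff q2) or q6)):
        T not (((q2 iff q5) iff q2) or q6): α-rule — add F ((q2 iff q5) iff q2), F q6.
        F ((q5 or q1) and not (not q4 or q3)): β-rule — branch into F (q5 or q1)  //  F not (not q4 or q3).
          branch 1.2.1 (add F (q5 or q1)):
            F (q5 or q1): α-rule — add F q5, F q1.
            F ((q2 iff q5) iff q2): β-rule — branch into T (q2 iff q5), F q2  //  F (q2 iff q5), T q2.
              branch 1.2.1.1 (add T (q2 iff q5), F q2):
                T (q2 iff q5): β-rule — branch into T q2, T q5  //  F q2, F q5.
                  branch 1.2.1.1.1 (add T q2, T q5):
                    × closes — contains both q2 and not q2.
                  branch 1.2.1.1.2 (add F q2, F q5):
                    ○ open, literals {q1=F, q2=F, q5=F, q6=F}.
              branch 1.2.1.2 (add F (q2 iff q5), T q2):
                F (q2 iff q5): β-rule — branch into T q2, F q5  //  F q2, T q5.
                  branch 1.2.1.2.1 (add T q2, F q5):
                    ○ open, literals {q1=F, q2=T, q5=F, q6=F}.
                  branch 1.2.1.2.2 (add F q2, T q5):
                    × closes — contains both q2 and not q2.
          branch 1.2.2 (add F not (not q4 or q3)):
            F ((q2 iff q5) iff q2): β-rule — branch into T (q2 iff q5), F q2  //  F (q2 iff q5), T q2.
              branch 1.2.2.1 (add T (q2 iff q5), F q2):
                F not (not q4 or q3): β-rule — branch into T not q4  //  T q3.
                  branch 1.2.2.1.1 (add T not q4):
                    T (q2 iff q5): β-rule — branch into T q2, T q5  //  F q2, F q5.
                      branch 1.2.2.1.1.1 (add T q2, T q5):
                        × closes — contains both q2 and not q2.
                      branch 1.2.2.1.1.2 (add F q2, F q5):
                        ○ open, literals {q2=F, q4=F, q5=F, q6=F}.
                  branch 1.2.2.1.2 (add T q3):
                    T (q2 iff q5): β-rule — branch into T q2, T q5  //  F q2, F q5.
                      branch 1.2.2.1.2.1 (add T q2, T q5):
                        × closes — contains both q2 and not q2.
                      branch 1.2.2.1.2.2 (add F q2, F q5):
                        ○ open, literals {q2=F, q3=T, q5=F, q6=F}.
              branch 1.2.2.2 (add F (q2 iff q5), T q2):
                F not (not q4 or q3): β-rule — branch into T not q4  //  T q3.
                  branch 1.2.2.2.1 (add T not q4):
                    F (q2 iff q5): β-rule — branch into T q2, F q5  //  F q2, T q5.
                      branch 1.2.2.2.1.1 (add T q2, F q5):
                        ○ open, literals {q2=T, q4=F, q5=F, q6=F}.
                      branch 1.2.2.2.1.2 (add F q2, T q5):
                        × closes — contains both q2 and not q2.
                  branch 1.2.2.2.2 (add T q3):
                    F (q2 iff q5): β-rule — branch into T q2, F q5  //  F q2, T q5.
                      branch 1.2.2.2.2.1 (add T q2, F q5):
                        ○ open, literals {q2=T, q3=T, q5=F, q6=F}.
                      branch 1.2.2.2.2.2 (add F q2, T q5):
                        × closes — contains both q2 and not q2.
  branch 2 (add T not q3):
    ○ open, literals {q3=F}.
10 branches closed, 13 open.
Each open branch fixes some atoms; the unmentioned ones are free. Counting distinct full assignments: branch {q2=T, q3=F, q4=T, q5=T} (q1, q6) contributes 4 new; branch {q2=F, q3=F, q4=T, q5=T} (q1, q6) contributes 4 new; branch {q1=T, q2=T, q3=F, q4=T, q5=T} (q6) contributes 0 new; branch {q1=T, q2=F, q3=F, q4=T, q5=T} (q6) contributes 0 new; branch {q3=F, q4=T, q5=T, q6=T} (q1, q2) contributes 0 new; branch {q1=T, q3=F, q4=T, q6=T} (q2, q5) contributes 2 new; branch {q1=F, q2=F, q5=F, q6=F} (q3, q4) contributes 4 new; branch {q1=F, q2=T, q5=F, q6=F} (q3, q4) contributes 4 new; branch {q2=F, q4=F, q5=F, q6=F} (q1, q3) contributes 2 new; branch {q2=F, q3=T, q5=F, q6=F} (q1, q4) contributes 1 new; branch {q2=T, q4=F, q5=F, q6=F} (q1, q3) contributes 2 new; branch {q2=T, q3=T, q5=F, q6=F} (q1, q4) contributes 1 new; branch {q3=F} (q1, q2, q4, q5, q6) contributes 16 new. Total: 40.

40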